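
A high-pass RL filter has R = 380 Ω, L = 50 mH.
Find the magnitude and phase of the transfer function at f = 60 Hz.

Step 1 — Angular frequency: ω = 2π·60 = 377 rad/s.
Step 2 — Transfer function: H(jω) = jωL/(R + jωL).
Step 3 — Numerator jωL = j·18.85; denominator R + jωL = 380 + j18.85.
Step 4 — H = 0.002455 + j0.04948.
Step 5 — Magnitude: |H| = 0.04954 (-26.1 dB); phase: φ = 87.2°.

|H| = 0.04954 (-26.1 dB), φ = 87.2°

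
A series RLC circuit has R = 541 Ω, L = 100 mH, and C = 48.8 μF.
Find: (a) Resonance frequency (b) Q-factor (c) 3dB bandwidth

Step 1 — Resonance: ω₀ = 1/√(LC) = 1/√(0.1·4.88e-05) = 452.7 rad/s.
Step 2 — f₀ = ω₀/(2π) = 72.05 Hz.
Step 3 — Series Q: Q = ω₀L/R = 452.7·0.1/541 = 0.08367.
Step 4 — Bandwidth: Δω = ω₀/Q = 5410 rad/s; BW = Δω/(2π) = 861 Hz.

(a) f₀ = 72.05 Hz  (b) Q = 0.08367  (c) BW = 861 Hz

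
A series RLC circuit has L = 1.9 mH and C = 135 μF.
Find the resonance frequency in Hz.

Step 1 — Resonance condition Im(Z)=0 gives ω₀ = 1/√(LC).
Step 2 — ω₀ = 1/√(0.0019·0.000135) = 1974 rad/s.
Step 3 — f₀ = ω₀/(2π) = 314.3 Hz.

f₀ = 314.3 Hz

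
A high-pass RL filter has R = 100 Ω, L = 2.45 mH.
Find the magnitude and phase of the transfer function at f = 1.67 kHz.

Step 1 — Angular frequency: ω = 2π·1670 = 1.049e+04 rad/s.
Step 2 — Transfer function: H(jω) = jωL/(R + jωL).
Step 3 — Numerator jωL = j·25.71; denominator R + jωL = 100 + j25.71.
Step 4 — H = 0.06199 + j0.2411.
Step 5 — Magnitude: |H| = 0.249 (-12.1 dB); phase: φ = 75.6°.

|H| = 0.249 (-12.1 dB), φ = 75.6°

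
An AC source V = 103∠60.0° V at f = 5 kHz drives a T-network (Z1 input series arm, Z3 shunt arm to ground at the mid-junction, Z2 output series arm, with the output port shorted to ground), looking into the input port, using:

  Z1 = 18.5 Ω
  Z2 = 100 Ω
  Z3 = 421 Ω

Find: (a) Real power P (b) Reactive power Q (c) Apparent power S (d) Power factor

Step 1 — Angular frequency: ω = 2π·f = 2π·5000 = 3.142e+04 rad/s.
Step 2 — Component impedances:
  Z1: Z = R = 18.5 Ω
  Z2: Z = R = 100 Ω
  Z3: Z = R = 421 Ω
Step 3 — With the output port shorted to ground, the output series arm Z2 runs from the junction to ground; the shunt arm Z3 also runs from the junction to ground. They appear in parallel: Z3 || Z2 = 80.81 Ω.
Step 4 — Series with input arm Z1: Z_in = Z1 + (Z3 || Z2) = 99.31 Ω = 99.31∠0.0° Ω.
Step 5 — Source phasor: V = 103∠60.0° V = 51.5 + j89.2 V.
Step 6 — Current: I = V / Z = 0.5186 + j0.8982 A = 1.037∠60.0° A.
Step 7 — Complex power: S = V·I* = 106.8 VA.
Step 8 — Real power: P = Re(S) = 106.8 W.
Step 9 — Reactive power: Q = Im(S) = 0 VAR.
Step 10 — Apparent power: |S| = 106.8 VA.
Step 11 — Power factor: PF = P/|S| = 1 (unity).

(a) P = 106.8 W  (b) Q = 0 VAR  (c) S = 106.8 VA  (d) PF = 1 (unity)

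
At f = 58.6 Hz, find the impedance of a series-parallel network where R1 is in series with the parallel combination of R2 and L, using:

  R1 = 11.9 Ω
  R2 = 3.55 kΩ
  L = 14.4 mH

Step 1 — Angular frequency: ω = 2π·f = 2π·58.6 = 368.2 rad/s.
Step 2 — Component impedances:
  R1: Z = R = 11.9 Ω
  R2: Z = R = 3550 Ω
  L: Z = jωL = j·368.2·0.0144 = 0 + j5.302 Ω
Step 3 — Parallel branch: R2 || L = 1/(1/R2 + 1/L) = 0.007919 + j5.302 Ω.
Step 4 — Series with R1: Z_total = R1 + (R2 || L) = 11.91 + j5.302 Ω = 13.03∠24.0° Ω.

Z = 11.91 + j5.302 Ω = 13.03∠24.0° Ω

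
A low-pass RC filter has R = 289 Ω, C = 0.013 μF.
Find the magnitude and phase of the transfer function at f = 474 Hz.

Step 1 — Angular frequency: ω = 2π·474 = 2978 rad/s.
Step 2 — Transfer function: H(jω) = 1/(1 + jωRC).
Step 3 — Denominator: 1 + jωRC = 1 + j·2978·289·1.3e-08 = 1 + j0.01119.
Step 4 — H = 0.9999 - j0.01119.
Step 5 — Magnitude: |H| = 0.9999 (-0.0 dB); phase: φ = -0.6°.

|H| = 0.9999 (-0.0 dB), φ = -0.6°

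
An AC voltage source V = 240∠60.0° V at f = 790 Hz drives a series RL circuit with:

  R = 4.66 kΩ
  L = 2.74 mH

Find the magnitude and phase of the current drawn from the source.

Step 1 — Angular frequency: ω = 2π·f = 2π·790 = 4964 rad/s.
Step 2 — Component impedances:
  R: Z = R = 4660 Ω
  L: Z = jωL = j·4964·0.00274 = 0 + j13.6 Ω
Step 3 — Series combination: Z_total = R + L = 4660 + j13.6 Ω = 4660∠0.2° Ω.
Step 4 — Source phasor: V = 240∠60.0° V = 120 + j207.8 V.
Step 5 — Ohm's law: I = V / Z_total = (120 + j207.8) / (4660 + j13.6) = 0.02588 + j0.04453 A.
Step 6 — Convert to polar: |I| = 0.0515 A, ∠I = 59.8°.

I = 0.0515∠59.8° A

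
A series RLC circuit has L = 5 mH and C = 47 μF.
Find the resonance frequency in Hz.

Step 1 — Resonance condition Im(Z)=0 gives ω₀ = 1/√(LC).
Step 2 — ω₀ = 1/√(0.005·4.7e-05) = 2063 rad/s.
Step 3 — f₀ = ω₀/(2π) = 328.3 Hz.

f₀ = 328.3 Hz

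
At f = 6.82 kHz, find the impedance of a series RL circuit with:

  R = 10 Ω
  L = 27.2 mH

Step 1 — Angular frequency: ω = 2π·f = 2π·6820 = 4.285e+04 rad/s.
Step 2 — Component impedances:
  R: Z = R = 10 Ω
  L: Z = jωL = j·4.285e+04·0.0272 = 0 + j1166 Ω
Step 3 — Series combination: Z_total = R + L = 10 + j1166 Ω = 1166∠89.5° Ω.

Z = 10 + j1166 Ω = 1166∠89.5° Ω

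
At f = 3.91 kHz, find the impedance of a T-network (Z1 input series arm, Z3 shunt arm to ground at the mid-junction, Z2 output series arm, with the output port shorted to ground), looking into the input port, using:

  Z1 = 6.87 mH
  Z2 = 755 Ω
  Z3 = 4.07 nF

Step 1 — Angular frequency: ω = 2π·f = 2π·3910 = 2.457e+04 rad/s.
Step 2 — Component impedances:
  Z1: Z = jωL = j·2.457e+04·0.00687 = 0 + j168.8 Ω
  Z2: Z = R = 755 Ω
  Z3: Z = 1/(jωC) = -j/(ω·C) = 0 - j1e+04 Ω
Step 3 — With the output port shorted to ground, the output series arm Z2 runs from the junction to ground; the shunt arm Z3 also runs from the junction to ground. They appear in parallel: Z3 || Z2 = 750.7 - j56.67 Ω.
Step 4 — Series with input arm Z1: Z_in = Z1 + (Z3 || Z2) = 750.7 + j112.1 Ω = 759∠8.5° Ω.

Z = 750.7 + j112.1 Ω = 759∠8.5° Ω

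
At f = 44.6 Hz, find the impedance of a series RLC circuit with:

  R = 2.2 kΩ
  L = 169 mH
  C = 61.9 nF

Step 1 — Angular frequency: ω = 2π·f = 2π·44.6 = 280.2 rad/s.
Step 2 — Component impedances:
  R: Z = R = 2200 Ω
  L: Z = jωL = j·280.2·0.169 = 0 + j47.36 Ω
  C: Z = 1/(jωC) = -j/(ω·C) = 0 - j5.765e+04 Ω
Step 3 — Series combination: Z_total = R + L + C = 2200 - j5.76e+04 Ω = 5.764e+04∠-87.8° Ω.

Z = 2200 - j5.76e+04 Ω = 5.764e+04∠-87.8° Ω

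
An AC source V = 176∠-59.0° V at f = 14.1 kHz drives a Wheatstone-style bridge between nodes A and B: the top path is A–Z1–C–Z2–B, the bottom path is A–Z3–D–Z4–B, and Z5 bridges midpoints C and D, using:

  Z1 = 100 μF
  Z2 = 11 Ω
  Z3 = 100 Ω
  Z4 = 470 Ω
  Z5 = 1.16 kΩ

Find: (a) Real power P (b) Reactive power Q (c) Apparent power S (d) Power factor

Step 1 — Angular frequency: ω = 2π·f = 2π·1.41e+04 = 8.859e+04 rad/s.
Step 2 — Component impedances:
  Z1: Z = 1/(jωC) = -j/(ω·C) = 0 - j0.1129 Ω
  Z2: Z = R = 11 Ω
  Z3: Z = R = 100 Ω
  Z4: Z = R = 470 Ω
  Z5: Z = R = 1160 Ω
Step 3 — Bridge requires nodal analysis (the Z5 bridge couples midpoints C and D, so the two paths cannot be reduced to a simple series/parallel combination). Setting node B to ground and injecting 1 A at node A, the 3-node admittance system at A, C, D solves to V_A = Z_AB = 10.79 - j0.1089 Ω = 10.79∠-0.6° Ω.
Step 4 — Source phasor: V = 176∠-59.0° V = 90.65 - j150.9 V.
Step 5 — Current: I = V / Z = 8.542 - j13.9 A = 16.31∠-58.4° A.
Step 6 — Complex power: S = V·I* = 2871 - j28.98 VA.
Step 7 — Real power: P = Re(S) = 2871 W.
Step 8 — Reactive power: Q = Im(S) = -28.98 VAR.
Step 9 — Apparent power: |S| = 2871 VA.
Step 10 — Power factor: PF = P/|S| = 0.9999 (leading).

(a) P = 2871 W  (b) Q = -28.98 VAR  (c) S = 2871 VA  (d) PF = 0.9999 (leading)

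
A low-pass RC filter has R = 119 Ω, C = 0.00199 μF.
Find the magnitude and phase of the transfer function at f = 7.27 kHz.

Step 1 — Angular frequency: ω = 2π·7270 = 4.568e+04 rad/s.
Step 2 — Transfer function: H(jω) = 1/(1 + jωRC).
Step 3 — Denominator: 1 + jωRC = 1 + j·4.568e+04·119·1.99e-09 = 1 + j0.01082.
Step 4 — H = 0.9999 - j0.01082.
Step 5 — Magnitude: |H| = 0.9999 (-0.0 dB); phase: φ = -0.6°.

|H| = 0.9999 (-0.0 dB), φ = -0.6°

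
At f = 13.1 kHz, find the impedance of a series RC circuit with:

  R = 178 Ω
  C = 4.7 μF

Step 1 — Angular frequency: ω = 2π·f = 2π·1.31e+04 = 8.231e+04 rad/s.
Step 2 — Component impedances:
  R: Z = R = 178 Ω
  C: Z = 1/(jωC) = -j/(ω·C) = 0 - j2.585 Ω
Step 3 — Series combination: Z_total = R + C = 178 - j2.585 Ω = 178∠-0.8° Ω.

Z = 178 - j2.585 Ω = 178∠-0.8° Ω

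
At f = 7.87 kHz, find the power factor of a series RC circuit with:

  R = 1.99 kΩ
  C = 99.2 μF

Step 1 — Angular frequency: ω = 2π·f = 2π·7870 = 4.945e+04 rad/s.
Step 2 — Component impedances:
  R: Z = R = 1990 Ω
  C: Z = 1/(jωC) = -j/(ω·C) = 0 - j0.2039 Ω
Step 3 — Series combination: Z_total = R + C = 1990 - j0.2039 Ω = 1990∠-0.0° Ω.
Step 4 — Power factor: PF = cos(φ) = Re(Z)/|Z| = 1990/1990 = 1.
Step 5 — Type: Im(Z) = -0.2039 ⇒ leading (phase φ = -0.0°).

PF = 1 (leading, φ = -0.0°)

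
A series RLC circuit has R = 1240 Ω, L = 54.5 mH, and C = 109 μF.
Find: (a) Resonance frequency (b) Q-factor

Step 1 — Resonance condition Im(Z)=0 gives ω₀ = 1/√(LC).
Step 2 — ω₀ = 1/√(0.0545·0.000109) = 410.3 rad/s.
Step 3 — f₀ = ω₀/(2π) = 65.3 Hz.
Step 4 — Series Q: Q = ω₀L/R = 410.3·0.0545/1240 = 0.01803.

(a) f₀ = 65.3 Hz  (b) Q = 0.01803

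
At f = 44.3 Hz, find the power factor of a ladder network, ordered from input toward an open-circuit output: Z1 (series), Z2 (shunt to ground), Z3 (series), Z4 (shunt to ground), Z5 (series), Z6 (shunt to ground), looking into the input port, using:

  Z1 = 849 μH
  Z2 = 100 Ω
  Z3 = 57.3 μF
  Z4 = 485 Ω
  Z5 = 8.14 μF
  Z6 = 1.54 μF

Step 1 — Angular frequency: ω = 2π·f = 2π·44.3 = 278.3 rad/s.
Step 2 — Component impedances:
  Z1: Z = jωL = j·278.3·0.000849 = 0 + j0.2363 Ω
  Z2: Z = R = 100 Ω
  Z3: Z = 1/(jωC) = -j/(ω·C) = 0 - j62.7 Ω
  Z4: Z = R = 485 Ω
  Z5: Z = 1/(jωC) = -j/(ω·C) = 0 - j441.4 Ω
  Z6: Z = 1/(jωC) = -j/(ω·C) = 0 - j2333 Ω
Step 3 — Ladder network (open output): work backward from the far end, alternating series and parallel combinations. Z_in = 83.54 - j3.946 Ω = 83.63∠-2.7° Ω.
Step 4 — Power factor: PF = cos(φ) = Re(Z)/|Z| = 83.54/83.63 = 0.9989.
Step 5 — Type: Im(Z) = -3.946 ⇒ leading (phase φ = -2.7°).

PF = 0.9989 (leading, φ = -2.7°)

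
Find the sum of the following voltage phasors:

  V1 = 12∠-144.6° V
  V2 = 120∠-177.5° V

Step 1 — Convert each phasor to rectangular form:
  V1 = 12·(cos(-144.6°) + j·sin(-144.6°)) = -9.782 - j6.951 V
  V2 = 120·(cos(-177.5°) + j·sin(-177.5°)) = -119.9 - j5.234 V
Step 2 — Sum components: V_total = -129.7 - j12.19 V.
Step 3 — Convert to polar: |V_total| = 130.2 V, ∠V_total = -174.6°.

V_total = 130.2∠-174.6° V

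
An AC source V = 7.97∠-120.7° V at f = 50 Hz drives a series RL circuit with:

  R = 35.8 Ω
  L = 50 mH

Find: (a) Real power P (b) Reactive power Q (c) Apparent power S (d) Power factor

Step 1 — Angular frequency: ω = 2π·f = 2π·50 = 314.2 rad/s.
Step 2 — Component impedances:
  R: Z = R = 35.8 Ω
  L: Z = jωL = j·314.2·0.05 = 0 + j15.71 Ω
Step 3 — Series combination: Z_total = R + L = 35.8 + j15.71 Ω = 39.09∠23.7° Ω.
Step 4 — Source phasor: V = 7.97∠-120.7° V = -4.069 - j6.853 V.
Step 5 — Current: I = V / Z = -0.1657 - j0.1187 A = 0.2039∠-144.4° A.
Step 6 — Complex power: S = V·I* = 1.488 + j0.6528 VA.
Step 7 — Real power: P = Re(S) = 1.488 W.
Step 8 — Reactive power: Q = Im(S) = 0.6528 VAR.
Step 9 — Apparent power: |S| = 1.625 VA.
Step 10 — Power factor: PF = P/|S| = 0.9157 (lagging).

(a) P = 1.488 W  (b) Q = 0.6528 VAR  (c) S = 1.625 VA  (d) PF = 0.9157 (lagging)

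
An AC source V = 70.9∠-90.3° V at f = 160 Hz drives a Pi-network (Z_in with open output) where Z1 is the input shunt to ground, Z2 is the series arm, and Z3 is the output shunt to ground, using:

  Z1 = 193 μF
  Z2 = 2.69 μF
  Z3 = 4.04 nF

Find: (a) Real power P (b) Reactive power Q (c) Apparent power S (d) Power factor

Step 1 — Angular frequency: ω = 2π·f = 2π·160 = 1005 rad/s.
Step 2 — Component impedances:
  Z1: Z = 1/(jωC) = -j/(ω·C) = 0 - j5.154 Ω
  Z2: Z = 1/(jωC) = -j/(ω·C) = 0 - j369.8 Ω
  Z3: Z = 1/(jωC) = -j/(ω·C) = 0 - j2.462e+05 Ω
Step 3 — With open output, the series arm Z2 and the output shunt Z3 appear in series to ground: Z2 + Z3 = 0 - j2.466e+05 Ω.
Step 4 — Parallel with input shunt Z1: Z_in = Z1 || (Z2 + Z3) = 0 - j5.154 Ω = 5.154∠-90.0° Ω.
Step 5 — Source phasor: V = 70.9∠-90.3° V = -0.3712 - j70.9 V.
Step 6 — Current: I = V / Z = 13.76 - j0.07203 A = 13.76∠-0.3° A.
Step 7 — Complex power: S = V·I* = 0 - j975.3 VA.
Step 8 — Real power: P = Re(S) = 0 W.
Step 9 — Reactive power: Q = Im(S) = -975.3 VAR.
Step 10 — Apparent power: |S| = 975.3 VA.
Step 11 — Power factor: PF = P/|S| = 0 (leading).

(a) P = 0 W  (b) Q = -975.3 VAR  (c) S = 975.3 VA  (d) PF = 0 (leading)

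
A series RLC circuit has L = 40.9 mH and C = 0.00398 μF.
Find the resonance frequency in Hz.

Step 1 — Resonance condition Im(Z)=0 gives ω₀ = 1/√(LC).
Step 2 — ω₀ = 1/√(0.0409·3.98e-09) = 7.838e+04 rad/s.
Step 3 — f₀ = ω₀/(2π) = 1.247e+04 Hz.

f₀ = 1.247e+04 Hz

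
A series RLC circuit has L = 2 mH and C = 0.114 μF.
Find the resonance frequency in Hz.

Step 1 — Resonance condition Im(Z)=0 gives ω₀ = 1/√(LC).
Step 2 — ω₀ = 1/√(0.002·1.14e-07) = 6.623e+04 rad/s.
Step 3 — f₀ = ω₀/(2π) = 1.054e+04 Hz.

f₀ = 1.054e+04 Hz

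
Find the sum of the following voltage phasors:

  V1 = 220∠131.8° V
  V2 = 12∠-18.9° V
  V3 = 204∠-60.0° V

Step 1 — Convert each phasor to rectangular form:
  V1 = 220·(cos(131.8°) + j·sin(131.8°)) = -146.6 + j164 V
  V2 = 12·(cos(-18.9°) + j·sin(-18.9°)) = 11.35 - j3.887 V
  V3 = 204·(cos(-60.0°) + j·sin(-60.0°)) = 102 - j176.7 V
Step 2 — Sum components: V_total = -33.28 - j16.55 V.
Step 3 — Convert to polar: |V_total| = 37.17 V, ∠V_total = -153.6°.

V_total = 37.17∠-153.6° V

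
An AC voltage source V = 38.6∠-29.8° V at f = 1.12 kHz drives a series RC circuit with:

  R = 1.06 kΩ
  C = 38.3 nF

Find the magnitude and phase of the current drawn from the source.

Step 1 — Angular frequency: ω = 2π·f = 2π·1120 = 7037 rad/s.
Step 2 — Component impedances:
  R: Z = R = 1060 Ω
  C: Z = 1/(jωC) = -j/(ω·C) = 0 - j3710 Ω
Step 3 — Series combination: Z_total = R + C = 1060 - j3710 Ω = 3859∠-74.1° Ω.
Step 4 — Source phasor: V = 38.6∠-29.8° V = 33.5 - j19.18 V.
Step 5 — Ohm's law: I = V / Z_total = (33.5 - j19.18) / (1060 - j3710) = 0.007165 + j0.006981 A.
Step 6 — Convert to polar: |I| = 0.01 A, ∠I = 44.3°.

I = 0.01∠44.3° A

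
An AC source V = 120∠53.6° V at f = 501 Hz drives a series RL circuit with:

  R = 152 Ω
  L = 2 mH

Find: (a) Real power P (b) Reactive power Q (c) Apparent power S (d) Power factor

Step 1 — Angular frequency: ω = 2π·f = 2π·501 = 3148 rad/s.
Step 2 — Component impedances:
  R: Z = R = 152 Ω
  L: Z = jωL = j·3148·0.002 = 0 + j6.296 Ω
Step 3 — Series combination: Z_total = R + L = 152 + j6.296 Ω = 152.1∠2.4° Ω.
Step 4 — Source phasor: V = 120∠53.6° V = 71.21 + j96.59 V.
Step 5 — Current: I = V / Z = 0.494 + j0.615 A = 0.7888∠51.2° A.
Step 6 — Complex power: S = V·I* = 94.57 + j3.917 VA.
Step 7 — Real power: P = Re(S) = 94.57 W.
Step 8 — Reactive power: Q = Im(S) = 3.917 VAR.
Step 9 — Apparent power: |S| = 94.66 VA.
Step 10 — Power factor: PF = P/|S| = 0.9991 (lagging).

(a) P = 94.57 W  (b) Q = 3.917 VAR  (c) S = 94.66 VA  (d) PF = 0.9991 (lagging)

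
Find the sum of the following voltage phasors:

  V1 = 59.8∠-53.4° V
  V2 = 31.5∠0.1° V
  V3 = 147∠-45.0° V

Step 1 — Convert each phasor to rectangular form:
  V1 = 59.8·(cos(-53.4°) + j·sin(-53.4°)) = 35.65 - j48.01 V
  V2 = 31.5·(cos(0.1°) + j·sin(0.1°)) = 31.5 + j0.05498 V
  V3 = 147·(cos(-45.0°) + j·sin(-45.0°)) = 103.9 - j103.9 V
Step 2 — Sum components: V_total = 171.1 - j151.9 V.
Step 3 — Convert to polar: |V_total| = 228.8 V, ∠V_total = -41.6°.

V_total = 228.8∠-41.6° V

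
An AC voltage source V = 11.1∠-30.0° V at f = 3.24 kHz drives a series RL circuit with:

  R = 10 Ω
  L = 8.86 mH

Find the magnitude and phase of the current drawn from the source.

Step 1 — Angular frequency: ω = 2π·f = 2π·3240 = 2.036e+04 rad/s.
Step 2 — Component impedances:
  R: Z = R = 10 Ω
  L: Z = jωL = j·2.036e+04·0.00886 = 0 + j180.4 Ω
Step 3 — Series combination: Z_total = R + L = 10 + j180.4 Ω = 180.6∠86.8° Ω.
Step 4 — Source phasor: V = 11.1∠-30.0° V = 9.613 - j5.55 V.
Step 5 — Ohm's law: I = V / Z_total = (9.613 - j5.55) / (10 + j180.4) = -0.02773 - j0.05483 A.
Step 6 — Convert to polar: |I| = 0.06145 A, ∠I = -116.8°.

I = 0.06145∠-116.8° A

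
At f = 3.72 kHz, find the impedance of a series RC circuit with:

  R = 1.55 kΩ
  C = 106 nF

Step 1 — Angular frequency: ω = 2π·f = 2π·3720 = 2.337e+04 rad/s.
Step 2 — Component impedances:
  R: Z = R = 1550 Ω
  C: Z = 1/(jωC) = -j/(ω·C) = 0 - j403.6 Ω
Step 3 — Series combination: Z_total = R + C = 1550 - j403.6 Ω = 1602∠-14.6° Ω.

Z = 1550 - j403.6 Ω = 1602∠-14.6° Ω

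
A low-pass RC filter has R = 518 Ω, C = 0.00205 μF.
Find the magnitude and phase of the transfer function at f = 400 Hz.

Step 1 — Angular frequency: ω = 2π·400 = 2513 rad/s.
Step 2 — Transfer function: H(jω) = 1/(1 + jωRC).
Step 3 — Denominator: 1 + jωRC = 1 + j·2513·518·2.05e-09 = 1 + j0.002669.
Step 4 — H = 1 - j0.002669.
Step 5 — Magnitude: |H| = 1 (-0.0 dB); phase: φ = -0.2°.

|H| = 1 (-0.0 dB), φ = -0.2°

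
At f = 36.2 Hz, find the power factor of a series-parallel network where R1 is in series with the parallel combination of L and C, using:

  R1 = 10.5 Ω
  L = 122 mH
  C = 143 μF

Step 1 — Angular frequency: ω = 2π·f = 2π·36.2 = 227.5 rad/s.
Step 2 — Component impedances:
  R1: Z = R = 10.5 Ω
  L: Z = jωL = j·227.5·0.122 = 0 + j27.75 Ω
  C: Z = 1/(jωC) = -j/(ω·C) = 0 - j30.75 Ω
Step 3 — Parallel branch: L || C = 1/(1/L + 1/C) = 0 + j284.8 Ω.
Step 4 — Series with R1: Z_total = R1 + (L || C) = 10.5 + j284.8 Ω = 285∠87.9° Ω.
Step 5 — Power factor: PF = cos(φ) = Re(Z)/|Z| = 10.5/284.95 = 0.03685.
Step 6 — Type: Im(Z) = 284.8 ⇒ lagging (phase φ = 87.9°).

PF = 0.03685 (lagging, φ = 87.9°)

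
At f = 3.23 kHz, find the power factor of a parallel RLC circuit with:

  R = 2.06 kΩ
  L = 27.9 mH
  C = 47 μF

Step 1 — Angular frequency: ω = 2π·f = 2π·3230 = 2.029e+04 rad/s.
Step 2 — Component impedances:
  R: Z = R = 2060 Ω
  L: Z = jωL = j·2.029e+04·0.0279 = 0 + j566.2 Ω
  C: Z = 1/(jωC) = -j/(ω·C) = 0 - j1.048 Ω
Step 3 — Parallel combination: 1/Z_total = 1/R + 1/L + 1/C; Z_total = 0.0005355 - j1.05 Ω = 1.05∠-90.0° Ω.
Step 4 — Power factor: PF = cos(φ) = Re(Z)/|Z| = 0.00053553/1.0503 = 0.0005099.
Step 5 — Type: Im(Z) = -1.05 ⇒ leading (phase φ = -90.0°).

PF = 0.0005099 (leading, φ = -90.0°)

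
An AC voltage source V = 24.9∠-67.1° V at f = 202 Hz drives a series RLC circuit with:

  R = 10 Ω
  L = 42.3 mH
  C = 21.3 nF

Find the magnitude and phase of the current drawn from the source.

Step 1 — Angular frequency: ω = 2π·f = 2π·202 = 1269 rad/s.
Step 2 — Component impedances:
  R: Z = R = 10 Ω
  L: Z = jωL = j·1269·0.0423 = 0 + j53.69 Ω
  C: Z = 1/(jωC) = -j/(ω·C) = 0 - j3.699e+04 Ω
Step 3 — Series combination: Z_total = R + L + C = 10 - j3.694e+04 Ω = 3.694e+04∠-90.0° Ω.
Step 4 — Source phasor: V = 24.9∠-67.1° V = 9.689 - j22.94 V.
Step 5 — Ohm's law: I = V / Z_total = (9.689 - j22.94) / (10 - j3.694e+04) = 0.0006211 + j0.0002622 A.
Step 6 — Convert to polar: |I| = 0.0006741 A, ∠I = 22.9°.

I = 0.0006741∠22.9° A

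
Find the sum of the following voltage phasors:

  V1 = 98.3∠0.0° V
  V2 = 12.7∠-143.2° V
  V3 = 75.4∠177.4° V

Step 1 — Convert each phasor to rectangular form:
  V1 = 98.3·(cos(0.0°) + j·sin(0.0°)) = 98.3 V
  V2 = 12.7·(cos(-143.2°) + j·sin(-143.2°)) = -10.17 - j7.608 V
  V3 = 75.4·(cos(177.4°) + j·sin(177.4°)) = -75.32 + j3.42 V
Step 2 — Sum components: V_total = 12.81 - j4.187 V.
Step 3 — Convert to polar: |V_total| = 13.48 V, ∠V_total = -18.1°.

V_total = 13.48∠-18.1° V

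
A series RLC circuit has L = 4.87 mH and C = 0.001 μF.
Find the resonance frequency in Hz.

Step 1 — Resonance condition Im(Z)=0 gives ω₀ = 1/√(LC).
Step 2 — ω₀ = 1/√(0.00487·1e-09) = 4.531e+05 rad/s.
Step 3 — f₀ = ω₀/(2π) = 7.212e+04 Hz.

f₀ = 7.212e+04 Hz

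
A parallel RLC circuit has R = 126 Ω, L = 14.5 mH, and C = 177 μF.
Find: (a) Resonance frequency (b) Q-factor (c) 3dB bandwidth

Step 1 — Resonance: ω₀ = 1/√(LC) = 1/√(0.0145·0.000177) = 624.2 rad/s.
Step 2 — f₀ = ω₀/(2π) = 99.35 Hz.
Step 3 — Parallel Q: Q = R/(ω₀L) = 126/(624.2·0.0145) = 13.92.
Step 4 — Bandwidth: Δω = ω₀/Q = 44.84 rad/s; BW = Δω/(2π) = 7.136 Hz.

(a) f₀ = 99.35 Hz  (b) Q = 13.92  (c) BW = 7.136 Hz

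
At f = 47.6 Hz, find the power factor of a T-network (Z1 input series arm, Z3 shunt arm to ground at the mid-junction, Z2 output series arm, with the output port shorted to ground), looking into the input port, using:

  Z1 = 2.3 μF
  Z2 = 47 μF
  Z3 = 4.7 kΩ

Step 1 — Angular frequency: ω = 2π·f = 2π·47.6 = 299.1 rad/s.
Step 2 — Component impedances:
  Z1: Z = 1/(jωC) = -j/(ω·C) = 0 - j1454 Ω
  Z2: Z = 1/(jωC) = -j/(ω·C) = 0 - j71.14 Ω
  Z3: Z = R = 4700 Ω
Step 3 — With the output port shorted to ground, the output series arm Z2 runs from the junction to ground; the shunt arm Z3 also runs from the junction to ground. They appear in parallel: Z3 || Z2 = 1.077 - j71.12 Ω.
Step 4 — Series with input arm Z1: Z_in = Z1 + (Z3 || Z2) = 1.077 - j1525 Ω = 1525∠-90.0° Ω.
Step 5 — Power factor: PF = cos(φ) = Re(Z)/|Z| = 1.07655/1524.86 = 0.000706.
Step 6 — Type: Im(Z) = -1525 ⇒ leading (phase φ = -90.0°).

PF = 0.000706 (leading, φ = -90.0°)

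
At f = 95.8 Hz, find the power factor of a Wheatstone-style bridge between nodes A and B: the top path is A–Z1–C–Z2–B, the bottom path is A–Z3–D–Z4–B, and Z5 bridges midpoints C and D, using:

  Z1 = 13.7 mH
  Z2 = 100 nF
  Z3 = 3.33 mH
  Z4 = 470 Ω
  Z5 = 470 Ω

Step 1 — Angular frequency: ω = 2π·f = 2π·95.8 = 601.9 rad/s.
Step 2 — Component impedances:
  Z1: Z = jωL = j·601.9·0.0137 = 0 + j8.246 Ω
  Z2: Z = 1/(jωC) = -j/(ω·C) = 0 - j1.661e+04 Ω
  Z3: Z = jωL = j·601.9·0.00333 = 0 + j2.004 Ω
  Z4: Z = R = 470 Ω
  Z5: Z = R = 470 Ω
Step 3 — Bridge requires nodal analysis (the Z5 bridge couples midpoints C and D, so the two paths cannot be reduced to a simple series/parallel combination). Setting node B to ground and injecting 1 A at node A, the 3-node admittance system at A, C, D solves to V_A = Z_AB = 469.7 - j11.3 Ω = 469.9∠-1.4° Ω.
Step 4 — Power factor: PF = cos(φ) = Re(Z)/|Z| = 469.75/469.88 = 0.9997.
Step 5 — Type: Im(Z) = -11.3 ⇒ leading (phase φ = -1.4°).

PF = 0.9997 (leading, φ = -1.4°)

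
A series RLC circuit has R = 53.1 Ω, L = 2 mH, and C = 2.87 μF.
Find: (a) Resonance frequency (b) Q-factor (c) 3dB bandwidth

Step 1 — Resonance: ω₀ = 1/√(LC) = 1/√(0.002·2.87e-06) = 1.32e+04 rad/s.
Step 2 — f₀ = ω₀/(2π) = 2101 Hz.
Step 3 — Series Q: Q = ω₀L/R = 1.32e+04·0.002/53.1 = 0.4971.
Step 4 — Bandwidth: Δω = ω₀/Q = 2.655e+04 rad/s; BW = Δω/(2π) = 4226 Hz.

(a) f₀ = 2101 Hz  (b) Q = 0.4971  (c) BW = 4226 Hz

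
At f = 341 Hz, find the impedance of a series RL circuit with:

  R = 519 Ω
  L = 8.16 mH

Step 1 — Angular frequency: ω = 2π·f = 2π·341 = 2143 rad/s.
Step 2 — Component impedances:
  R: Z = R = 519 Ω
  L: Z = jωL = j·2143·0.00816 = 0 + j17.48 Ω
Step 3 — Series combination: Z_total = R + L = 519 + j17.48 Ω = 519.3∠1.9° Ω.

Z = 519 + j17.48 Ω = 519.3∠1.9° Ω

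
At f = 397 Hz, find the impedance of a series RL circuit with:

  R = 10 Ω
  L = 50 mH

Step 1 — Angular frequency: ω = 2π·f = 2π·397 = 2494 rad/s.
Step 2 — Component impedances:
  R: Z = R = 10 Ω
  L: Z = jωL = j·2494·0.05 = 0 + j124.7 Ω
Step 3 — Series combination: Z_total = R + L = 10 + j124.7 Ω = 125.1∠85.4° Ω.

Z = 10 + j124.7 Ω = 125.1∠85.4° Ω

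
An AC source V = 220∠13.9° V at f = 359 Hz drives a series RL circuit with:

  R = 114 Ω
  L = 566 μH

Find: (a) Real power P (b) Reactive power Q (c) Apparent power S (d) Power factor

Step 1 — Angular frequency: ω = 2π·f = 2π·359 = 2256 rad/s.
Step 2 — Component impedances:
  R: Z = R = 114 Ω
  L: Z = jωL = j·2256·0.000566 = 0 + j1.277 Ω
Step 3 — Series combination: Z_total = R + L = 114 + j1.277 Ω = 114∠0.6° Ω.
Step 4 — Source phasor: V = 220∠13.9° V = 213.6 + j52.85 V.
Step 5 — Current: I = V / Z = 1.878 + j0.4426 A = 1.93∠13.3° A.
Step 6 — Complex power: S = V·I* = 424.5 + j4.754 VA.
Step 7 — Real power: P = Re(S) = 424.5 W.
Step 8 — Reactive power: Q = Im(S) = 4.754 VAR.
Step 9 — Apparent power: |S| = 424.5 VA.
Step 10 — Power factor: PF = P/|S| = 0.9999 (lagging).

(a) P = 424.5 W  (b) Q = 4.754 VAR  (c) S = 424.5 VA  (d) PF = 0.9999 (lagging)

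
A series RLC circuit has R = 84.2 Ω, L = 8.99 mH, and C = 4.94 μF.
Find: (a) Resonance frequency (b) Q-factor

Step 1 — Resonance condition Im(Z)=0 gives ω₀ = 1/√(LC).
Step 2 — ω₀ = 1/√(0.00899·4.94e-06) = 4745 rad/s.
Step 3 — f₀ = ω₀/(2π) = 755.2 Hz.
Step 4 — Series Q: Q = ω₀L/R = 4745·0.00899/84.2 = 0.5066.

(a) f₀ = 755.2 Hz  (b) Q = 0.5066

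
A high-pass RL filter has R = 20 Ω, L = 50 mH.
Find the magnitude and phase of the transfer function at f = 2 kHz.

Step 1 — Angular frequency: ω = 2π·2000 = 1.257e+04 rad/s.
Step 2 — Transfer function: H(jω) = jωL/(R + jωL).
Step 3 — Numerator jωL = j·628.3; denominator R + jωL = 20 + j628.3.
Step 4 — H = 0.999 + j0.0318.
Step 5 — Magnitude: |H| = 0.9995 (-0.0 dB); phase: φ = 1.8°.

|H| = 0.9995 (-0.0 dB), φ = 1.8°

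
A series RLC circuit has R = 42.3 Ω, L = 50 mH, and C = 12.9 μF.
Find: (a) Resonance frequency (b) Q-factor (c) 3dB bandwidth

Step 1 — Resonance condition Im(Z)=0 gives ω₀ = 1/√(LC).
Step 2 — ω₀ = 1/√(0.05·1.29e-05) = 1245 rad/s.
Step 3 — f₀ = ω₀/(2π) = 198.2 Hz.
Step 4 — Series Q: Q = ω₀L/R = 1245·0.05/42.3 = 1.472.
Step 5 — 3dB bandwidth: Δω = ω₀/Q = 846 rad/s; BW = Δω/(2π) = 134.6 Hz.

(a) f₀ = 198.2 Hz  (b) Q = 1.472  (c) BW = 134.6 Hz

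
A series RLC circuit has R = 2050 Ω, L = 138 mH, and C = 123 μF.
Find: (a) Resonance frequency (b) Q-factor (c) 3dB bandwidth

Step 1 — Resonance: ω₀ = 1/√(LC) = 1/√(0.138·0.000123) = 242.7 rad/s.
Step 2 — f₀ = ω₀/(2π) = 38.63 Hz.
Step 3 — Series Q: Q = ω₀L/R = 242.7·0.138/2050 = 0.01634.
Step 4 — Bandwidth: Δω = ω₀/Q = 1.486e+04 rad/s; BW = Δω/(2π) = 2364 Hz.

(a) f₀ = 38.63 Hz  (b) Q = 0.01634  (c) BW = 2364 Hz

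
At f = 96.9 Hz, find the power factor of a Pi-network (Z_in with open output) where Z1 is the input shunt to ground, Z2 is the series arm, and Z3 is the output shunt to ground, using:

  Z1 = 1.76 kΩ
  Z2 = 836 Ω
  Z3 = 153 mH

Step 1 — Angular frequency: ω = 2π·f = 2π·96.9 = 608.8 rad/s.
Step 2 — Component impedances:
  Z1: Z = R = 1760 Ω
  Z2: Z = R = 836 Ω
  Z3: Z = jωL = j·608.8·0.153 = 0 + j93.15 Ω
Step 3 — With open output, the series arm Z2 and the output shunt Z3 appear in series to ground: Z2 + Z3 = 836 + j93.15 Ω.
Step 4 — Parallel with input shunt Z1: Z_in = Z1 || (Z2 + Z3) = 568.3 + j42.76 Ω = 569.9∠4.3° Ω.
Step 5 — Power factor: PF = cos(φ) = Re(Z)/|Z| = 568.3/569.9 = 0.9972.
Step 6 — Type: Im(Z) = 42.76 ⇒ lagging (phase φ = 4.3°).

PF = 0.9972 (lagging, φ = 4.3°)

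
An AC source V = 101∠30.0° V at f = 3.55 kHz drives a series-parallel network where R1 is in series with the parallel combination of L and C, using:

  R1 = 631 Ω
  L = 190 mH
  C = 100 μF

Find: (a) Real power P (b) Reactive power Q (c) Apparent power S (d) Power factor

Step 1 — Angular frequency: ω = 2π·f = 2π·3550 = 2.231e+04 rad/s.
Step 2 — Component impedances:
  R1: Z = R = 631 Ω
  L: Z = jωL = j·2.231e+04·0.19 = 0 + j4238 Ω
  C: Z = 1/(jωC) = -j/(ω·C) = 0 - j0.4483 Ω
Step 3 — Parallel branch: L || C = 1/(1/L + 1/C) = 0 - j0.4484 Ω.
Step 4 — Series with R1: Z_total = R1 + (L || C) = 631 - j0.4484 Ω = 631∠-0.0° Ω.
Step 5 — Source phasor: V = 101∠30.0° V = 87.47 + j50.5 V.
Step 6 — Current: I = V / Z = 0.1386 + j0.08013 A = 0.1601∠30.0° A.
Step 7 — Complex power: S = V·I* = 16.17 - j0.01149 VA.
Step 8 — Real power: P = Re(S) = 16.17 W.
Step 9 — Reactive power: Q = Im(S) = -0.01149 VAR.
Step 10 — Apparent power: |S| = 16.17 VA.
Step 11 — Power factor: PF = P/|S| = 1 (leading).

(a) P = 16.17 W  (b) Q = -0.01149 VAR  (c) S = 16.17 VA  (d) PF = 1 (leading)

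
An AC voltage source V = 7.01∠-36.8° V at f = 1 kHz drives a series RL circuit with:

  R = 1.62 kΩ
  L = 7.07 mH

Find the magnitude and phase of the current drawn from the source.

Step 1 — Angular frequency: ω = 2π·f = 2π·1000 = 6283 rad/s.
Step 2 — Component impedances:
  R: Z = R = 1620 Ω
  L: Z = jωL = j·6283·0.00707 = 0 + j44.42 Ω
Step 3 — Series combination: Z_total = R + L = 1620 + j44.42 Ω = 1621∠1.6° Ω.
Step 4 — Source phasor: V = 7.01∠-36.8° V = 5.613 - j4.199 V.
Step 5 — Ohm's law: I = V / Z_total = (5.613 - j4.199) / (1620 + j44.42) = 0.003391 - j0.002685 A.
Step 6 — Convert to polar: |I| = 0.004326 A, ∠I = -38.4°.

I = 0.004326∠-38.4° A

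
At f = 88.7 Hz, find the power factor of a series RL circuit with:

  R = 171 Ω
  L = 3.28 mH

Step 1 — Angular frequency: ω = 2π·f = 2π·88.7 = 557.3 rad/s.
Step 2 — Component impedances:
  R: Z = R = 171 Ω
  L: Z = jωL = j·557.3·0.00328 = 0 + j1.828 Ω
Step 3 — Series combination: Z_total = R + L = 171 + j1.828 Ω = 171∠0.6° Ω.
Step 4 — Power factor: PF = cos(φ) = Re(Z)/|Z| = 171/171.01 = 0.9999.
Step 5 — Type: Im(Z) = 1.828 ⇒ lagging (phase φ = 0.6°).

PF = 0.9999 (lagging, φ = 0.6°)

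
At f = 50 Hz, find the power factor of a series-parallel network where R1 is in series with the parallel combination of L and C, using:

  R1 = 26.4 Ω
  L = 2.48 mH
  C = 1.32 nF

Step 1 — Angular frequency: ω = 2π·f = 2π·50 = 314.2 rad/s.
Step 2 — Component impedances:
  R1: Z = R = 26.4 Ω
  L: Z = jωL = j·314.2·0.00248 = 0 + j0.7791 Ω
  C: Z = 1/(jωC) = -j/(ω·C) = 0 - j2.411e+06 Ω
Step 3 — Parallel branch: L || C = 1/(1/L + 1/C) = 0 + j0.7791 Ω.
Step 4 — Series with R1: Z_total = R1 + (L || C) = 26.4 + j0.7791 Ω = 26.41∠1.7° Ω.
Step 5 — Power factor: PF = cos(φ) = Re(Z)/|Z| = 26.4/26.41 = 0.9996.
Step 6 — Type: Im(Z) = 0.7791 ⇒ lagging (phase φ = 1.7°).

PF = 0.9996 (lagging, φ = 1.7°)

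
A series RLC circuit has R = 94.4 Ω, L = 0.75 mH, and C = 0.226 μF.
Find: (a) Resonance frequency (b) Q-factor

Step 1 — Resonance condition Im(Z)=0 gives ω₀ = 1/√(LC).
Step 2 — ω₀ = 1/√(0.00075·2.26e-07) = 7.681e+04 rad/s.
Step 3 — f₀ = ω₀/(2π) = 1.222e+04 Hz.
Step 4 — Series Q: Q = ω₀L/R = 7.681e+04·0.00075/94.4 = 0.6102.

(a) f₀ = 1.222e+04 Hz  (b) Q = 0.6102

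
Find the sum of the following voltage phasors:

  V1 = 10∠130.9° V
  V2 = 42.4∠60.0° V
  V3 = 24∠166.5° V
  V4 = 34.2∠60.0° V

Step 1 — Convert each phasor to rectangular form:
  V1 = 10·(cos(130.9°) + j·sin(130.9°)) = -6.547 + j7.559 V
  V2 = 42.4·(cos(60.0°) + j·sin(60.0°)) = 21.2 + j36.72 V
  V3 = 24·(cos(166.5°) + j·sin(166.5°)) = -23.34 + j5.603 V
  V4 = 34.2·(cos(60.0°) + j·sin(60.0°)) = 17.1 + j29.62 V
Step 2 — Sum components: V_total = 8.416 + j79.5 V.
Step 3 — Convert to polar: |V_total| = 79.94 V, ∠V_total = 84.0°.

V_total = 79.94∠84.0° V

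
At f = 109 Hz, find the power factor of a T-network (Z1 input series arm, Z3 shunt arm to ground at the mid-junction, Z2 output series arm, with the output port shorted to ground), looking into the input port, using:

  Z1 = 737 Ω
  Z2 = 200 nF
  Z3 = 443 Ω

Step 1 — Angular frequency: ω = 2π·f = 2π·109 = 684.9 rad/s.
Step 2 — Component impedances:
  Z1: Z = R = 737 Ω
  Z2: Z = 1/(jωC) = -j/(ω·C) = 0 - j7301 Ω
  Z3: Z = R = 443 Ω
Step 3 — With the output port shorted to ground, the output series arm Z2 runs from the junction to ground; the shunt arm Z3 also runs from the junction to ground. They appear in parallel: Z3 || Z2 = 441.4 - j26.78 Ω.
Step 4 — Series with input arm Z1: Z_in = Z1 + (Z3 || Z2) = 1178 - j26.78 Ω = 1179∠-1.3° Ω.
Step 5 — Power factor: PF = cos(φ) = Re(Z)/|Z| = 1178.4/1178.7 = 0.9997.
Step 6 — Type: Im(Z) = -26.78 ⇒ leading (phase φ = -1.3°).

PF = 0.9997 (leading, φ = -1.3°)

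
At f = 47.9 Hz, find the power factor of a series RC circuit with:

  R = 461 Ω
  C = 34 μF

Step 1 — Angular frequency: ω = 2π·f = 2π·47.9 = 301 rad/s.
Step 2 — Component impedances:
  R: Z = R = 461 Ω
  C: Z = 1/(jωC) = -j/(ω·C) = 0 - j97.73 Ω
Step 3 — Series combination: Z_total = R + C = 461 - j97.73 Ω = 471.2∠-12.0° Ω.
Step 4 — Power factor: PF = cos(φ) = Re(Z)/|Z| = 461/471.24 = 0.9783.
Step 5 — Type: Im(Z) = -97.73 ⇒ leading (phase φ = -12.0°).

PF = 0.9783 (leading, φ = -12.0°)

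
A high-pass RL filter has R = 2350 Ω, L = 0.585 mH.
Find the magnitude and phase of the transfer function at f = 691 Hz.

Step 1 — Angular frequency: ω = 2π·691 = 4342 rad/s.
Step 2 — Transfer function: H(jω) = jωL/(R + jωL).
Step 3 — Numerator jωL = j·2.54; denominator R + jωL = 2350 + j2.54.
Step 4 — H = 1.168e-06 + j0.001081.
Step 5 — Magnitude: |H| = 0.001081 (-59.3 dB); phase: φ = 89.9°.

|H| = 0.001081 (-59.3 dB), φ = 89.9°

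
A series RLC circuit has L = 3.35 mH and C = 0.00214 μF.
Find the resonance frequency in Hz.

Step 1 — Resonance condition Im(Z)=0 gives ω₀ = 1/√(LC).
Step 2 — ω₀ = 1/√(0.00335·2.14e-09) = 3.735e+05 rad/s.
Step 3 — f₀ = ω₀/(2π) = 5.944e+04 Hz.

f₀ = 5.944e+04 Hz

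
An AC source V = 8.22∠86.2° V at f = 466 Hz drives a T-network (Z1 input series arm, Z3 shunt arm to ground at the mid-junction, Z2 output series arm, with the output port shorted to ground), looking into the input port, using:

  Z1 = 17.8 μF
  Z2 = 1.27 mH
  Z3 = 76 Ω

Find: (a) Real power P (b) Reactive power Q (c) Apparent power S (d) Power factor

Step 1 — Angular frequency: ω = 2π·f = 2π·466 = 2928 rad/s.
Step 2 — Component impedances:
  Z1: Z = 1/(jωC) = -j/(ω·C) = 0 - j19.19 Ω
  Z2: Z = jωL = j·2928·0.00127 = 0 + j3.719 Ω
  Z3: Z = R = 76 Ω
Step 3 — With the output port shorted to ground, the output series arm Z2 runs from the junction to ground; the shunt arm Z3 also runs from the junction to ground. They appear in parallel: Z3 || Z2 = 0.1815 + j3.71 Ω.
Step 4 — Series with input arm Z1: Z_in = Z1 + (Z3 || Z2) = 0.1815 - j15.48 Ω = 15.48∠-89.3° Ω.
Step 5 — Source phasor: V = 8.22∠86.2° V = 0.5448 + j8.202 V.
Step 6 — Current: I = V / Z = -0.5294 + j0.04141 A = 0.5311∠175.5° A.
Step 7 — Complex power: S = V·I* = 0.05119 - j4.365 VA.
Step 8 — Real power: P = Re(S) = 0.05119 W.
Step 9 — Reactive power: Q = Im(S) = -4.365 VAR.
Step 10 — Apparent power: |S| = 4.365 VA.
Step 11 — Power factor: PF = P/|S| = 0.01173 (leading).

(a) P = 0.05119 W  (b) Q = -4.365 VAR  (c) S = 4.365 VA  (d) PF = 0.01173 (leading)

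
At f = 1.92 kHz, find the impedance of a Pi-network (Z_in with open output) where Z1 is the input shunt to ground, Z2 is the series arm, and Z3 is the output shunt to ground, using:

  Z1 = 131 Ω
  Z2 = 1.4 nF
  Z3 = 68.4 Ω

Step 1 — Angular frequency: ω = 2π·f = 2π·1920 = 1.206e+04 rad/s.
Step 2 — Component impedances:
  Z1: Z = R = 131 Ω
  Z2: Z = 1/(jωC) = -j/(ω·C) = 0 - j5.921e+04 Ω
  Z3: Z = R = 68.4 Ω
Step 3 — With open output, the series arm Z2 and the output shunt Z3 appear in series to ground: Z2 + Z3 = 68.4 - j5.921e+04 Ω.
Step 4 — Parallel with input shunt Z1: Z_in = Z1 || (Z2 + Z3) = 131 - j0.2898 Ω = 131∠-0.1° Ω.

Z = 131 - j0.2898 Ω = 131∠-0.1° Ω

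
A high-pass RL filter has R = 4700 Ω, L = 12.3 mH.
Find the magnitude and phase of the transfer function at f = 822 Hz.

Step 1 — Angular frequency: ω = 2π·822 = 5165 rad/s.
Step 2 — Transfer function: H(jω) = jωL/(R + jωL).
Step 3 — Numerator jωL = j·63.53; denominator R + jωL = 4700 + j63.53.
Step 4 — H = 0.0001827 + j0.01351.
Step 5 — Magnitude: |H| = 0.01352 (-37.4 dB); phase: φ = 89.2°.

|H| = 0.01352 (-37.4 dB), φ = 89.2°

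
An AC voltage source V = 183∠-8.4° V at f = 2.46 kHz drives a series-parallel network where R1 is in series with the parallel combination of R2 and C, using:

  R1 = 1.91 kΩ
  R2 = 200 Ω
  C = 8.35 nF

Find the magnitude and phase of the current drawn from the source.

Step 1 — Angular frequency: ω = 2π·f = 2π·2460 = 1.546e+04 rad/s.
Step 2 — Component impedances:
  R1: Z = R = 1910 Ω
  R2: Z = R = 200 Ω
  C: Z = 1/(jωC) = -j/(ω·C) = 0 - j7748 Ω
Step 3 — Parallel branch: R2 || C = 1/(1/R2 + 1/C) = 199.9 - j5.159 Ω.
Step 4 — Series with R1: Z_total = R1 + (R2 || C) = 2110 - j5.159 Ω = 2110∠-0.1° Ω.
Step 5 — Source phasor: V = 183∠-8.4° V = 181 - j26.73 V.
Step 6 — Ohm's law: I = V / Z_total = (181 - j26.73) / (2110 - j5.159) = 0.08584 - j0.01246 A.
Step 7 — Convert to polar: |I| = 0.08674 A, ∠I = -8.3°.

I = 0.08674∠-8.3° A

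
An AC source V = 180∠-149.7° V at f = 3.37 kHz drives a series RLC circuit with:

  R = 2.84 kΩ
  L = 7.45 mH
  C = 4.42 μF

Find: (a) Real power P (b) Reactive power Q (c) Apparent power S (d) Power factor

Step 1 — Angular frequency: ω = 2π·f = 2π·3370 = 2.117e+04 rad/s.
Step 2 — Component impedances:
  R: Z = R = 2840 Ω
  L: Z = jωL = j·2.117e+04·0.00745 = 0 + j157.7 Ω
  C: Z = 1/(jωC) = -j/(ω·C) = 0 - j10.68 Ω
Step 3 — Series combination: Z_total = R + L + C = 2840 + j147.1 Ω = 2844∠3.0° Ω.
Step 4 — Source phasor: V = 180∠-149.7° V = -155.4 - j90.81 V.
Step 5 — Current: I = V / Z = -0.05623 - j0.02907 A = 0.0633∠-152.7° A.
Step 6 — Complex power: S = V·I* = 11.38 + j0.5892 VA.
Step 7 — Real power: P = Re(S) = 11.38 W.
Step 8 — Reactive power: Q = Im(S) = 0.5892 VAR.
Step 9 — Apparent power: |S| = 11.39 VA.
Step 10 — Power factor: PF = P/|S| = 0.9987 (lagging).

(a) P = 11.38 W  (b) Q = 0.5892 VAR  (c) S = 11.39 VA  (d) PF = 0.9987 (lagging)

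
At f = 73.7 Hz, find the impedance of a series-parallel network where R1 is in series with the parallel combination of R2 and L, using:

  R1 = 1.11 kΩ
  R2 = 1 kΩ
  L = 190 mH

Step 1 — Angular frequency: ω = 2π·f = 2π·73.7 = 463.1 rad/s.
Step 2 — Component impedances:
  R1: Z = R = 1110 Ω
  R2: Z = R = 1000 Ω
  L: Z = jωL = j·463.1·0.19 = 0 + j87.98 Ω
Step 3 — Parallel branch: R2 || L = 1/(1/R2 + 1/L) = 7.682 + j87.31 Ω.
Step 4 — Series with R1: Z_total = R1 + (R2 || L) = 1118 + j87.31 Ω = 1121∠4.5° Ω.

Z = 1118 + j87.31 Ω = 1121∠4.5° Ω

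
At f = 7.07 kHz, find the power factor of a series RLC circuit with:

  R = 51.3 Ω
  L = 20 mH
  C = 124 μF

Step 1 — Angular frequency: ω = 2π·f = 2π·7070 = 4.442e+04 rad/s.
Step 2 — Component impedances:
  R: Z = R = 51.3 Ω
  L: Z = jωL = j·4.442e+04·0.02 = 0 + j888.4 Ω
  C: Z = 1/(jωC) = -j/(ω·C) = 0 - j0.1815 Ω
Step 3 — Series combination: Z_total = R + L + C = 51.3 + j888.3 Ω = 889.7∠86.7° Ω.
Step 4 — Power factor: PF = cos(φ) = Re(Z)/|Z| = 51.3/889.7 = 0.05766.
Step 5 — Type: Im(Z) = 888.3 ⇒ lagging (phase φ = 86.7°).

PF = 0.05766 (lagging, φ = 86.7°)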